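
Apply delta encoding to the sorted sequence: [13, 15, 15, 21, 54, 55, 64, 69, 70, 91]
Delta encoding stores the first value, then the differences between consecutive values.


First value: 13
Deltas:
  15 - 13 = 2
  15 - 15 = 0
  21 - 15 = 6
  54 - 21 = 33
  55 - 54 = 1
  64 - 55 = 9
  69 - 64 = 5
  70 - 69 = 1
  91 - 70 = 21


Delta encoded: [13, 2, 0, 6, 33, 1, 9, 5, 1, 21]


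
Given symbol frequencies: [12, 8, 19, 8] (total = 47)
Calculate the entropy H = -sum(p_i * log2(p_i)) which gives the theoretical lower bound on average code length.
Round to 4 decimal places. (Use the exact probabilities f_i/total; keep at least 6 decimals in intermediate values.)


Per-symbol terms -p_i * log2(p_i) with p_i = f_i/47:
  p = 12/47 = 0.255319: log2(p) = -1.969626, -p*log2(p) = 0.502883
  p = 8/47 = 0.170213: log2(p) = -2.554589, -p*log2(p) = 0.434824
  p = 19/47 = 0.404255: log2(p) = -1.306661, -p*log2(p) = 0.528225
  p = 8/47 = 0.170213: log2(p) = -2.554589, -p*log2(p) = 0.434824
H = 0.502883 + 0.434824 + 0.528225 + 0.434824 = 1.900756

H = 1.9008 bits/symbol


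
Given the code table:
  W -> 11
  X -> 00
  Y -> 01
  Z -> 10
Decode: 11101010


Decoding:
11 -> W
10 -> Z
10 -> Z
10 -> Z


Result: WZZZ


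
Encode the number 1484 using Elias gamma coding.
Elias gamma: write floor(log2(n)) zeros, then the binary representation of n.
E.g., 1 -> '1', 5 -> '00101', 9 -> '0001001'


num_bits = floor(log2(1484)) + 1 = 11
leading_zeros = num_bits - 1 = 10
binary(1484) = 10111001100

Elias gamma(1484) = '0000000000' + '10111001100' = 000000000010111001100 (21 bits)


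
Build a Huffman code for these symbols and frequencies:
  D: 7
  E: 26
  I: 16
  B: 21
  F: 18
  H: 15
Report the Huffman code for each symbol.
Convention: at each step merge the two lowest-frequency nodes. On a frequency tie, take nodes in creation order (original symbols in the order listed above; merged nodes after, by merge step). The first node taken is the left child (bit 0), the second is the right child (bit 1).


Huffman tree construction:
Step 1: Merge D(7) + H(15) = 22
Step 2: Merge I(16) + F(18) = 34
Step 3: Merge B(21) + (D+H)(22) = 43
Step 4: Merge E(26) + (I+F)(34) = 60
Step 5: Merge (B+(D+H))(43) + (E+(I+F))(60) = 103
Read each symbol's code off the tree from the root (left child = 0, right child = 1).

Codes:
  D: 010 (length 3)
  E: 10 (length 2)
  I: 110 (length 3)
  B: 00 (length 2)
  F: 111 (length 3)
  H: 011 (length 3)
Average code length: 262/103 = 2.5437 bits/symbol


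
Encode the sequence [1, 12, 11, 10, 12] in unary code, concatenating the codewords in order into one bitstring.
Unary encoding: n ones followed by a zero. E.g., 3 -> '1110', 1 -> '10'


Encode each number as n ones followed by a terminating 0:
  1 -> 10 (2 bits)
  12 -> 1111111111110 (13 bits)
  11 -> 111111111110 (12 bits)
  10 -> 11111111110 (11 bits)
  12 -> 1111111111110 (13 bits)
Total length = 2 + 13 + 12 + 11 + 13 = 51 bits.

Unary([1, 12, 11, 10, 12]) = 101111111111110111111111110111111111101111111111110 (51 bits)


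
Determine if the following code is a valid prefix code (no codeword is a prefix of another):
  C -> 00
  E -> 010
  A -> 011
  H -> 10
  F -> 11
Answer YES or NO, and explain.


Checking each pair (does one codeword prefix another?):
  C='00' vs E='010': no prefix
  C='00' vs A='011': no prefix
  C='00' vs H='10': no prefix
  C='00' vs F='11': no prefix
  E='010' vs C='00': no prefix
  E='010' vs A='011': no prefix
  E='010' vs H='10': no prefix
  E='010' vs F='11': no prefix
  A='011' vs C='00': no prefix
  A='011' vs E='010': no prefix
  A='011' vs H='10': no prefix
  A='011' vs F='11': no prefix
  H='10' vs C='00': no prefix
  H='10' vs E='010': no prefix
  H='10' vs A='011': no prefix
  H='10' vs F='11': no prefix
  F='11' vs C='00': no prefix
  F='11' vs E='010': no prefix
  F='11' vs A='011': no prefix
  F='11' vs H='10': no prefix
No violation found over all pairs.

YES -- this is a valid prefix code. No codeword is a prefix of any other codeword.


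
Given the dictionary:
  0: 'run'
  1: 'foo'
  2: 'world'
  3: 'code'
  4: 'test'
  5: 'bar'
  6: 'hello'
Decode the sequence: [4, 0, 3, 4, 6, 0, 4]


Look up each index in the dictionary:
  4 -> 'test'
  0 -> 'run'
  3 -> 'code'
  4 -> 'test'
  6 -> 'hello'
  0 -> 'run'
  4 -> 'test'

Decoded: "test run code test hello run test"


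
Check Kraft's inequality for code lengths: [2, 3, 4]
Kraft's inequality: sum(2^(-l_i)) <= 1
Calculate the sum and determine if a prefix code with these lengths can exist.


Sum = 2^(-2) + 2^(-3) + 2^(-4)
    = 0.25 + 0.125 + 0.0625
    = 7/16 = 0.4375
Since 0.4375 <= 1, Kraft's inequality IS satisfied.
A prefix code with these lengths CAN exist.

Kraft sum = 0.4375. Satisfied.


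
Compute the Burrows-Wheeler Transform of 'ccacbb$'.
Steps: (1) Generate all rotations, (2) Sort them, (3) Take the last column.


Rotations (sorted):
  0: $ccacbb -> last char: b
  1: acbb$cc -> last char: c
  2: b$ccacb -> last char: b
  3: bb$ccac -> last char: c
  4: cacbb$c -> last char: c
  5: cbb$cca -> last char: a
  6: ccacbb$ -> last char: $


BWT = bcbcca$


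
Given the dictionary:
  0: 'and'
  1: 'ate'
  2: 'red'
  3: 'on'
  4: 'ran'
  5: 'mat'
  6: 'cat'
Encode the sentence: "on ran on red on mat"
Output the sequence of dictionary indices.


Look up each word in the dictionary:
  'on' -> 3
  'ran' -> 4
  'on' -> 3
  'red' -> 2
  'on' -> 3
  'mat' -> 5

Encoded: [3, 4, 3, 2, 3, 5]


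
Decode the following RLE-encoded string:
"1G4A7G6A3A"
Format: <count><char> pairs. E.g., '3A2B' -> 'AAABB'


Expanding each <count><char> pair:
  1G -> 'G'
  4A -> 'AAAA'
  7G -> 'GGGGGGG'
  6A -> 'AAAAAA'
  3A -> 'AAA'

Decoded = GAAAAGGGGGGGAAAAAAAAA


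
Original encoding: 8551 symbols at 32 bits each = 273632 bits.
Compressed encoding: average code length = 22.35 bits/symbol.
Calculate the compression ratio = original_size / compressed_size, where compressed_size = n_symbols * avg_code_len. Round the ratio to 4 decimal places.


original_size = n_symbols * orig_bits = 8551 * 32 = 273632 bits
compressed_size = n_symbols * avg_code_len = 8551 * 22.35 = 191114.85 bits
ratio = original_size / compressed_size = 273632 / 191114.85 = 1.4318

Compression ratio = 1.4318


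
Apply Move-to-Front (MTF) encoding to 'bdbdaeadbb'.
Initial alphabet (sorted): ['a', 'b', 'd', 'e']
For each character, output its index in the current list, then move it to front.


MTF encoding:
'b': index 1 in ['a', 'b', 'd', 'e'] -> ['b', 'a', 'd', 'e']
'd': index 2 in ['b', 'a', 'd', 'e'] -> ['d', 'b', 'a', 'e']
'b': index 1 in ['d', 'b', 'a', 'e'] -> ['b', 'd', 'a', 'e']
'd': index 1 in ['b', 'd', 'a', 'e'] -> ['d', 'b', 'a', 'e']
'a': index 2 in ['d', 'b', 'a', 'e'] -> ['a', 'd', 'b', 'e']
'e': index 3 in ['a', 'd', 'b', 'e'] -> ['e', 'a', 'd', 'b']
'a': index 1 in ['e', 'a', 'd', 'b'] -> ['a', 'e', 'd', 'b']
'd': index 2 in ['a', 'e', 'd', 'b'] -> ['d', 'a', 'e', 'b']
'b': index 3 in ['d', 'a', 'e', 'b'] -> ['b', 'd', 'a', 'e']
'b': index 0 in ['b', 'd', 'a', 'e'] -> ['b', 'd', 'a', 'e']


Output: [1, 2, 1, 1, 2, 3, 1, 2, 3, 0]


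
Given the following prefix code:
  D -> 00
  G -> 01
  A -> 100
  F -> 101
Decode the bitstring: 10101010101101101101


Decoding step by step:
Bits 101 -> F
Bits 01 -> G
Bits 01 -> G
Bits 01 -> G
Bits 01 -> G
Bits 101 -> F
Bits 101 -> F
Bits 101 -> F


Decoded message: FGGGGFFF


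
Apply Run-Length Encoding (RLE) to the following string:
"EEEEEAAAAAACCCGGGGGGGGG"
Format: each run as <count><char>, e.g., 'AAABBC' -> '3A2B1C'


Scanning runs left to right:
  i=0: run of 'E' x 5 -> '5E'
  i=5: run of 'A' x 6 -> '6A'
  i=11: run of 'C' x 3 -> '3C'
  i=14: run of 'G' x 9 -> '9G'

RLE = 5E6A3C9G


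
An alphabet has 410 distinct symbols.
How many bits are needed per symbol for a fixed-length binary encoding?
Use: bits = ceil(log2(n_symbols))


log2(410) = 8.6795
Bracket: 2^8 = 256 < 410 <= 2^9 = 512
So ceil(log2(410)) = 9

bits = ceil(log2(410)) = ceil(8.6795) = 9 bits


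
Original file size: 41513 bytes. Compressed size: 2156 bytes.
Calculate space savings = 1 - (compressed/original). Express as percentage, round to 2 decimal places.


ratio = compressed/original = 2156/41513 = 0.051936
savings = 1 - ratio = 1 - 0.051936 = 0.948064
as a percentage: 0.948064 * 100 = 94.81%

Space savings = 1 - 2156/41513 = 94.81%


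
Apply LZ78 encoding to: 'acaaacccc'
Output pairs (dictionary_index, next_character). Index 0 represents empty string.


LZ78 encoding steps:
Dictionary: {0: ''}
Step 1: w='' (idx 0), next='a' -> output (0, 'a'), add 'a' as idx 1
Step 2: w='' (idx 0), next='c' -> output (0, 'c'), add 'c' as idx 2
Step 3: w='a' (idx 1), next='a' -> output (1, 'a'), add 'aa' as idx 3
Step 4: w='a' (idx 1), next='c' -> output (1, 'c'), add 'ac' as idx 4
Step 5: w='c' (idx 2), next='c' -> output (2, 'c'), add 'cc' as idx 5
Step 6: w='c' (idx 2), end of input -> output (2, '')


Encoded: [(0, 'a'), (0, 'c'), (1, 'a'), (1, 'c'), (2, 'c'), (2, '')]


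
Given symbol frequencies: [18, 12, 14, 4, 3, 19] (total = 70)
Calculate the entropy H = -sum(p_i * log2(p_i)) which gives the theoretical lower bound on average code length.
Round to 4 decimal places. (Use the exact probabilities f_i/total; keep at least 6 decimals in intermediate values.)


Per-symbol terms -p_i * log2(p_i) with p_i = f_i/70:
  p = 18/70 = 0.257143: log2(p) = -1.959358, -p*log2(p) = 0.503835
  p = 12/70 = 0.171429: log2(p) = -2.544321, -p*log2(p) = 0.436169
  p = 14/70 = 0.200000: log2(p) = -2.321928, -p*log2(p) = 0.464386
  p = 4/70 = 0.057143: log2(p) = -4.129283, -p*log2(p) = 0.235959
  p = 3/70 = 0.042857: log2(p) = -4.544321, -p*log2(p) = 0.194757
  p = 19/70 = 0.271429: log2(p) = -1.881356, -p*log2(p) = 0.510654
H = 0.503835 + 0.436169 + 0.464386 + 0.235959 + 0.194757 + 0.510654 = 2.345760

H = 2.3458 bits/symbol


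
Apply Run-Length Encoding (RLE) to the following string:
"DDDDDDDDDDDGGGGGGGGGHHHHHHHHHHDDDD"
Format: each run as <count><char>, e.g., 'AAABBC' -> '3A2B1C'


Scanning runs left to right:
  i=0: run of 'D' x 11 -> '11D'
  i=11: run of 'G' x 9 -> '9G'
  i=20: run of 'H' x 10 -> '10H'
  i=30: run of 'D' x 4 -> '4D'

RLE = 11D9G10H4D


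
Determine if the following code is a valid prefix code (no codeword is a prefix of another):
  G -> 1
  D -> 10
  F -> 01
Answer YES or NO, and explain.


Checking each pair (does one codeword prefix another?):
  G='1' vs D='10': prefix -- VIOLATION

NO -- this is NOT a valid prefix code. G (1) is a prefix of D (10).


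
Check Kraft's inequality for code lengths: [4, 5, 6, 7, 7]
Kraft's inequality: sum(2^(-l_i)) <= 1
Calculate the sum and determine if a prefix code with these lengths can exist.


Sum = 2^(-4) + 2^(-5) + 2^(-6) + 2^(-7) + 2^(-7)
    = 0.0625 + 0.03125 + 0.015625 + 0.0078125 + 0.0078125
    = 16/128 = 0.125
Since 0.125 <= 1, Kraft's inequality IS satisfied.
A prefix code with these lengths CAN exist.

Kraft sum = 0.125. Satisfied.


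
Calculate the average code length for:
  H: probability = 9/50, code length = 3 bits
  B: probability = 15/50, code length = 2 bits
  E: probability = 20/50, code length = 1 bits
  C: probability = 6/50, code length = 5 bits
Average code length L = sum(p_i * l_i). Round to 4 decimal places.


Weighted contributions p_i * l_i:
  H: (9/50) * 3 = 27/50
  B: (15/50) * 2 = 30/50
  E: (20/50) * 1 = 20/50
  C: (6/50) * 5 = 30/50
Sum = (27 + 30 + 20 + 30)/50 = 107/50

L = 107/50 = 2.1400 bits/symbol


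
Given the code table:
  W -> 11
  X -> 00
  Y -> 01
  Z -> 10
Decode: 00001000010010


Decoding:
00 -> X
00 -> X
10 -> Z
00 -> X
01 -> Y
00 -> X
10 -> Z


Result: XXZXYXZ


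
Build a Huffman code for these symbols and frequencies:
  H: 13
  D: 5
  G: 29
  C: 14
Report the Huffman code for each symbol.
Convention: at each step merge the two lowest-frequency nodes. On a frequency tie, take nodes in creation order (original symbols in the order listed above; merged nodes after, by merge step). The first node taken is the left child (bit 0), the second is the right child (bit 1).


Huffman tree construction:
Step 1: Merge D(5) + H(13) = 18
Step 2: Merge C(14) + (D+H)(18) = 32
Step 3: Merge G(29) + (C+(D+H))(32) = 61
Read each symbol's code off the tree from the root (left child = 0, right child = 1).

Codes:
  H: 111 (length 3)
  D: 110 (length 3)
  G: 0 (length 1)
  C: 10 (length 2)
Average code length: 111/61 = 1.8197 bits/symbol


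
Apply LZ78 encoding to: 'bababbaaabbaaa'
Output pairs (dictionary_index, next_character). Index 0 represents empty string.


LZ78 encoding steps:
Dictionary: {0: ''}
Step 1: w='' (idx 0), next='b' -> output (0, 'b'), add 'b' as idx 1
Step 2: w='' (idx 0), next='a' -> output (0, 'a'), add 'a' as idx 2
Step 3: w='b' (idx 1), next='a' -> output (1, 'a'), add 'ba' as idx 3
Step 4: w='b' (idx 1), next='b' -> output (1, 'b'), add 'bb' as idx 4
Step 5: w='a' (idx 2), next='a' -> output (2, 'a'), add 'aa' as idx 5
Step 6: w='a' (idx 2), next='b' -> output (2, 'b'), add 'ab' as idx 6
Step 7: w='ba' (idx 3), next='a' -> output (3, 'a'), add 'baa' as idx 7
Step 8: w='a' (idx 2), end of input -> output (2, '')


Encoded: [(0, 'b'), (0, 'a'), (1, 'a'), (1, 'b'), (2, 'a'), (2, 'b'), (3, 'a'), (2, '')]


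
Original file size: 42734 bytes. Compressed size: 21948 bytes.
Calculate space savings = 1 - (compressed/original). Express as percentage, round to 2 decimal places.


ratio = compressed/original = 21948/42734 = 0.513596
savings = 1 - ratio = 1 - 0.513596 = 0.486404
as a percentage: 0.486404 * 100 = 48.64%

Space savings = 1 - 21948/42734 = 48.64%


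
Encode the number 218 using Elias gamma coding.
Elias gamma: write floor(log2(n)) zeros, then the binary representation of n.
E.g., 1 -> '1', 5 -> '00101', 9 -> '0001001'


num_bits = floor(log2(218)) + 1 = 8
leading_zeros = num_bits - 1 = 7
binary(218) = 11011010

Elias gamma(218) = '0000000' + '11011010' = 000000011011010 (15 bits)


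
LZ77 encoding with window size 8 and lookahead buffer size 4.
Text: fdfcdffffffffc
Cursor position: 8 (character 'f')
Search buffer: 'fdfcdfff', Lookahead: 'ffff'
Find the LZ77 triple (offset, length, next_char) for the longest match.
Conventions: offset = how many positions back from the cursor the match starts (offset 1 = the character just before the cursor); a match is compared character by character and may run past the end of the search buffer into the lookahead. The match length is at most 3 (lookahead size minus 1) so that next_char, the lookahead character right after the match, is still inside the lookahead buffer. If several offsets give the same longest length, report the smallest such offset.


Try each offset into the search buffer:
  offset=1 (pos 7, char 'f'): match length 3
  offset=2 (pos 6, char 'f'): match length 3
  offset=3 (pos 5, char 'f'): match length 3
  offset=4 (pos 4, char 'd'): match length 0
  offset=5 (pos 3, char 'c'): match length 0
  offset=6 (pos 2, char 'f'): match length 1
  offset=7 (pos 1, char 'd'): match length 0
  offset=8 (pos 0, char 'f'): match length 1
Longest match has length 3, found at offsets 1, 2, 3; take the smallest, offset 1.
next_char = character at position 8 + 3 = 11 -> 'f'

Best match: offset=1, length=3 (matching 'fff' starting at position 7)
LZ77 triple: (1, 3, 'f')


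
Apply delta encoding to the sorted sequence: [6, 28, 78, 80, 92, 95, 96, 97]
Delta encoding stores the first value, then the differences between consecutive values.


First value: 6
Deltas:
  28 - 6 = 22
  78 - 28 = 50
  80 - 78 = 2
  92 - 80 = 12
  95 - 92 = 3
  96 - 95 = 1
  97 - 96 = 1


Delta encoded: [6, 22, 50, 2, 12, 3, 1, 1]


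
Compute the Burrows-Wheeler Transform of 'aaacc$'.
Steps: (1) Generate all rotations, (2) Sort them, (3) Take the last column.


Rotations (sorted):
  0: $aaacc -> last char: c
  1: aaacc$ -> last char: $
  2: aacc$a -> last char: a
  3: acc$aa -> last char: a
  4: c$aaac -> last char: c
  5: cc$aaa -> last char: a


BWT = c$aaca


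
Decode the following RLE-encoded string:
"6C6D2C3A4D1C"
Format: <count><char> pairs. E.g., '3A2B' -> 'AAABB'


Expanding each <count><char> pair:
  6C -> 'CCCCCC'
  6D -> 'DDDDDD'
  2C -> 'CC'
  3A -> 'AAA'
  4D -> 'DDDD'
  1C -> 'C'

Decoded = CCCCCCDDDDDDCCAAADDDDC


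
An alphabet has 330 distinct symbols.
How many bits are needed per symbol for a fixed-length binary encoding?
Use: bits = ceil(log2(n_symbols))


log2(330) = 8.3663
Bracket: 2^8 = 256 < 330 <= 2^9 = 512
So ceil(log2(330)) = 9

bits = ceil(log2(330)) = ceil(8.3663) = 9 bits


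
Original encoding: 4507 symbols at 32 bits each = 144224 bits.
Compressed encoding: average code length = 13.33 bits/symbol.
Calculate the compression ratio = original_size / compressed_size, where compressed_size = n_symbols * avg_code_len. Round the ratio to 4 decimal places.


original_size = n_symbols * orig_bits = 4507 * 32 = 144224 bits
compressed_size = n_symbols * avg_code_len = 4507 * 13.33 = 60078.31 bits
ratio = original_size / compressed_size = 144224 / 60078.31 = 2.4006

Compression ratio = 2.4006


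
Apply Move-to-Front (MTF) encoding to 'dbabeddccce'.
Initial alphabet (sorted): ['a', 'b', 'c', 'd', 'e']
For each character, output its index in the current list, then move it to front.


MTF encoding:
'd': index 3 in ['a', 'b', 'c', 'd', 'e'] -> ['d', 'a', 'b', 'c', 'e']
'b': index 2 in ['d', 'a', 'b', 'c', 'e'] -> ['b', 'd', 'a', 'c', 'e']
'a': index 2 in ['b', 'd', 'a', 'c', 'e'] -> ['a', 'b', 'd', 'c', 'e']
'b': index 1 in ['a', 'b', 'd', 'c', 'e'] -> ['b', 'a', 'd', 'c', 'e']
'e': index 4 in ['b', 'a', 'd', 'c', 'e'] -> ['e', 'b', 'a', 'd', 'c']
'd': index 3 in ['e', 'b', 'a', 'd', 'c'] -> ['d', 'e', 'b', 'a', 'c']
'd': index 0 in ['d', 'e', 'b', 'a', 'c'] -> ['d', 'e', 'b', 'a', 'c']
'c': index 4 in ['d', 'e', 'b', 'a', 'c'] -> ['c', 'd', 'e', 'b', 'a']
'c': index 0 in ['c', 'd', 'e', 'b', 'a'] -> ['c', 'd', 'e', 'b', 'a']
'c': index 0 in ['c', 'd', 'e', 'b', 'a'] -> ['c', 'd', 'e', 'b', 'a']
'e': index 2 in ['c', 'd', 'e', 'b', 'a'] -> ['e', 'c', 'd', 'b', 'a']


Output: [3, 2, 2, 1, 4, 3, 0, 4, 0, 0, 2]


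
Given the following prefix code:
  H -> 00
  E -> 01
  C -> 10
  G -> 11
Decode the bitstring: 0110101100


Decoding step by step:
Bits 01 -> E
Bits 10 -> C
Bits 10 -> C
Bits 11 -> G
Bits 00 -> H


Decoded message: ECCGH


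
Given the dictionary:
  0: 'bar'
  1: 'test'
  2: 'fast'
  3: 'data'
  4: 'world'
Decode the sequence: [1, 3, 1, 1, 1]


Look up each index in the dictionary:
  1 -> 'test'
  3 -> 'data'
  1 -> 'test'
  1 -> 'test'
  1 -> 'test'

Decoded: "test data test test test"


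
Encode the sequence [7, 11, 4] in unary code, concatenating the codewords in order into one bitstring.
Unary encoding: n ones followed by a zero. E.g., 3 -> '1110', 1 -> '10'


Encode each number as n ones followed by a terminating 0:
  7 -> 11111110 (8 bits)
  11 -> 111111111110 (12 bits)
  4 -> 11110 (5 bits)
Total length = 8 + 12 + 5 = 25 bits.

Unary([7, 11, 4]) = 1111111011111111111011110 (25 bits)


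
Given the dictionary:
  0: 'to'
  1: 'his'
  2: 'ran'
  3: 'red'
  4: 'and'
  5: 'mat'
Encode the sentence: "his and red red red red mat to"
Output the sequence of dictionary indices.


Look up each word in the dictionary:
  'his' -> 1
  'and' -> 4
  'red' -> 3
  'red' -> 3
  'red' -> 3
  'red' -> 3
  'mat' -> 5
  'to' -> 0

Encoded: [1, 4, 3, 3, 3, 3, 5, 0]


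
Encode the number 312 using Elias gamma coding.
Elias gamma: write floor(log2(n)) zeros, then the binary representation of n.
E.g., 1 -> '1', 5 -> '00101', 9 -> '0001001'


num_bits = floor(log2(312)) + 1 = 9
leading_zeros = num_bits - 1 = 8
binary(312) = 100111000

Elias gamma(312) = '00000000' + '100111000' = 00000000100111000 (17 bits)


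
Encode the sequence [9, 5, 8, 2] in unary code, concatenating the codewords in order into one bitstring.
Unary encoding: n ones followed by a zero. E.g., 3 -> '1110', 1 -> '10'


Encode each number as n ones followed by a terminating 0:
  9 -> 1111111110 (10 bits)
  5 -> 111110 (6 bits)
  8 -> 111111110 (9 bits)
  2 -> 110 (3 bits)
Total length = 10 + 6 + 9 + 3 = 28 bits.

Unary([9, 5, 8, 2]) = 1111111110111110111111110110 (28 bits)


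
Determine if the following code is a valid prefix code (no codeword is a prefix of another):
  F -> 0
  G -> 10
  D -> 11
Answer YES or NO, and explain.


Checking each pair (does one codeword prefix another?):
  F='0' vs G='10': no prefix
  F='0' vs D='11': no prefix
  G='10' vs F='0': no prefix
  G='10' vs D='11': no prefix
  D='11' vs F='0': no prefix
  D='11' vs G='10': no prefix
No violation found over all pairs.

YES -- this is a valid prefix code. No codeword is a prefix of any other codeword.


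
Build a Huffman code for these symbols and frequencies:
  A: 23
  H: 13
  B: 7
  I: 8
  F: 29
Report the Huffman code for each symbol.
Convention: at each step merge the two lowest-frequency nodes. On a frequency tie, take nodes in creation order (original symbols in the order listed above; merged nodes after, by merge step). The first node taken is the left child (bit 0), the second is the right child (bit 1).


Huffman tree construction:
Step 1: Merge B(7) + I(8) = 15
Step 2: Merge H(13) + (B+I)(15) = 28
Step 3: Merge A(23) + (H+(B+I))(28) = 51
Step 4: Merge F(29) + (A+(H+(B+I)))(51) = 80
Read each symbol's code off the tree from the root (left child = 0, right child = 1).

Codes:
  A: 10 (length 2)
  H: 110 (length 3)
  B: 1110 (length 4)
  I: 1111 (length 4)
  F: 0 (length 1)
Average code length: 174/80 = 2.1750 bits/symbol


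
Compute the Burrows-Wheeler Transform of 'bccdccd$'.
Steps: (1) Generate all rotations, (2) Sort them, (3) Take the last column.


Rotations (sorted):
  0: $bccdccd -> last char: d
  1: bccdccd$ -> last char: $
  2: ccd$bccd -> last char: d
  3: ccdccd$b -> last char: b
  4: cd$bccdc -> last char: c
  5: cdccd$bc -> last char: c
  6: d$bccdcc -> last char: c
  7: dccd$bcc -> last char: c


BWT = d$dbcccc


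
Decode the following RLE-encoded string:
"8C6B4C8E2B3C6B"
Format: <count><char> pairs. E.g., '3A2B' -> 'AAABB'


Expanding each <count><char> pair:
  8C -> 'CCCCCCCC'
  6B -> 'BBBBBB'
  4C -> 'CCCC'
  8E -> 'EEEEEEEE'
  2B -> 'BB'
  3C -> 'CCC'
  6B -> 'BBBBBB'

Decoded = CCCCCCCCBBBBBBCCCCEEEEEEEEBBCCCBBBBBB


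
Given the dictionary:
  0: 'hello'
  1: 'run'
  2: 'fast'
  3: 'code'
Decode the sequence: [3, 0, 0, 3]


Look up each index in the dictionary:
  3 -> 'code'
  0 -> 'hello'
  0 -> 'hello'
  3 -> 'code'

Decoded: "code hello hello code"


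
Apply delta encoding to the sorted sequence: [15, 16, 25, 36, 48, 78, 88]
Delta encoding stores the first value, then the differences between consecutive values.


First value: 15
Deltas:
  16 - 15 = 1
  25 - 16 = 9
  36 - 25 = 11
  48 - 36 = 12
  78 - 48 = 30
  88 - 78 = 10


Delta encoded: [15, 1, 9, 11, 12, 30, 10]


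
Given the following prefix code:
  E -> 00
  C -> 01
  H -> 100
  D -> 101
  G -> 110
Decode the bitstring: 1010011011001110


Decoding step by step:
Bits 101 -> D
Bits 00 -> E
Bits 110 -> G
Bits 110 -> G
Bits 01 -> C
Bits 110 -> G


Decoded message: DEGGCG


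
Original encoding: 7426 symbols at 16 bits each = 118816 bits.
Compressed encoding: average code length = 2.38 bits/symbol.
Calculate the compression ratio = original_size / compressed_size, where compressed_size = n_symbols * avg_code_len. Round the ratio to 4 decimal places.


original_size = n_symbols * orig_bits = 7426 * 16 = 118816 bits
compressed_size = n_symbols * avg_code_len = 7426 * 2.38 = 17673.88 bits
ratio = original_size / compressed_size = 118816 / 17673.88 = 6.7227

Compression ratio = 6.7227


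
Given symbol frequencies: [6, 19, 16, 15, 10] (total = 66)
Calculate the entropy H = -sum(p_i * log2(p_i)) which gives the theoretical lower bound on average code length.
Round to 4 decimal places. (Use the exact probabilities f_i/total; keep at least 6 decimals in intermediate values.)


Per-symbol terms -p_i * log2(p_i) with p_i = f_i/66:
  p = 6/66 = 0.090909: log2(p) = -3.459432, -p*log2(p) = 0.314494
  p = 19/66 = 0.287879: log2(p) = -1.796467, -p*log2(p) = 0.517165
  p = 16/66 = 0.242424: log2(p) = -2.044394, -p*log2(p) = 0.495611
  p = 15/66 = 0.227273: log2(p) = -2.137504, -p*log2(p) = 0.485796
  p = 10/66 = 0.151515: log2(p) = -2.722466, -p*log2(p) = 0.412495
H = 0.314494 + 0.517165 + 0.495611 + 0.485796 + 0.412495 = 2.225561

H = 2.2256 bits/symbol


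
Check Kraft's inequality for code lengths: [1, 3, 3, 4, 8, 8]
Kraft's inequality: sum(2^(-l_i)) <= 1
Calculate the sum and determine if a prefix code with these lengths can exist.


Sum = 2^(-1) + 2^(-3) + 2^(-3) + 2^(-4) + 2^(-8) + 2^(-8)
    = 0.5 + 0.125 + 0.125 + 0.0625 + 0.00390625 + 0.00390625
    = 210/256 = 0.8203125
Since 0.8203125 <= 1, Kraft's inequality IS satisfied.
A prefix code with these lengths CAN exist.

Kraft sum = 0.8203125. Satisfied.


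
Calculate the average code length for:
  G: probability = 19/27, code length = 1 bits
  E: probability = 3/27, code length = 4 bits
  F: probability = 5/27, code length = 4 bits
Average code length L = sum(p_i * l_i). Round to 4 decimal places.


Weighted contributions p_i * l_i:
  G: (19/27) * 1 = 19/27
  E: (3/27) * 4 = 12/27
  F: (5/27) * 4 = 20/27
Sum = (19 + 12 + 20)/27 = 51/27

L = 51/27 = 1.8889 bits/symbol


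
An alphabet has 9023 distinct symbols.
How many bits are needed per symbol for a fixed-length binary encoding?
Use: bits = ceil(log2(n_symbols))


log2(9023) = 13.1394
Bracket: 2^13 = 8192 < 9023 <= 2^14 = 16384
So ceil(log2(9023)) = 14

bits = ceil(log2(9023)) = ceil(13.1394) = 14 bits


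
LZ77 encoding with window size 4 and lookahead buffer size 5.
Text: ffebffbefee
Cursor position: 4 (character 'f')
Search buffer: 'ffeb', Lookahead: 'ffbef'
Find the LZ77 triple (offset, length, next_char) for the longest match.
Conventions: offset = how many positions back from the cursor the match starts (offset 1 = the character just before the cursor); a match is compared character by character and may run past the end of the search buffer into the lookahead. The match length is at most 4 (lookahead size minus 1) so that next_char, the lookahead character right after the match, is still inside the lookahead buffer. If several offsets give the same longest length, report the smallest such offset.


Try each offset into the search buffer:
  offset=1 (pos 3, char 'b'): match length 0
  offset=2 (pos 2, char 'e'): match length 0
  offset=3 (pos 1, char 'f'): match length 1
  offset=4 (pos 0, char 'f'): match length 2
Longest match has length 2 at offset 4.
next_char = character at position 4 + 2 = 6 -> 'b'

Best match: offset=4, length=2 (matching 'ff' starting at position 0)
LZ77 triple: (4, 2, 'b')


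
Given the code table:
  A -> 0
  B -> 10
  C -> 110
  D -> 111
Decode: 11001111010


Decoding:
110 -> C
0 -> A
111 -> D
10 -> B
10 -> B


Result: CADBB


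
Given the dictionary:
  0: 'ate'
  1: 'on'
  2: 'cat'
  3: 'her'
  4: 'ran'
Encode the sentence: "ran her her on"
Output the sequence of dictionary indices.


Look up each word in the dictionary:
  'ran' -> 4
  'her' -> 3
  'her' -> 3
  'on' -> 1

Encoded: [4, 3, 3, 1]


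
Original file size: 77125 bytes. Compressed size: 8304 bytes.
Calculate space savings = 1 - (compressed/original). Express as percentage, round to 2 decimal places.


ratio = compressed/original = 8304/77125 = 0.107669
savings = 1 - ratio = 1 - 0.107669 = 0.892331
as a percentage: 0.892331 * 100 = 89.23%

Space savings = 1 - 8304/77125 = 89.23%


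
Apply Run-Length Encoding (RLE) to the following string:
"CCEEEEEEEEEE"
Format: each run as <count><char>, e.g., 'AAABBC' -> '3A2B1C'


Scanning runs left to right:
  i=0: run of 'C' x 2 -> '2C'
  i=2: run of 'E' x 10 -> '10E'

RLE = 2C10E


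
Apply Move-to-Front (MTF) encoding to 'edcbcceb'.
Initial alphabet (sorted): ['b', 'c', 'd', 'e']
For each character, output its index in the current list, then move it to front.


MTF encoding:
'e': index 3 in ['b', 'c', 'd', 'e'] -> ['e', 'b', 'c', 'd']
'd': index 3 in ['e', 'b', 'c', 'd'] -> ['d', 'e', 'b', 'c']
'c': index 3 in ['d', 'e', 'b', 'c'] -> ['c', 'd', 'e', 'b']
'b': index 3 in ['c', 'd', 'e', 'b'] -> ['b', 'c', 'd', 'e']
'c': index 1 in ['b', 'c', 'd', 'e'] -> ['c', 'b', 'd', 'e']
'c': index 0 in ['c', 'b', 'd', 'e'] -> ['c', 'b', 'd', 'e']
'e': index 3 in ['c', 'b', 'd', 'e'] -> ['e', 'c', 'b', 'd']
'b': index 2 in ['e', 'c', 'b', 'd'] -> ['b', 'e', 'c', 'd']


Output: [3, 3, 3, 3, 1, 0, 3, 2]


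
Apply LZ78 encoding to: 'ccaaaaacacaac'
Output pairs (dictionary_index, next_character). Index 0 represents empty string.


LZ78 encoding steps:
Dictionary: {0: ''}
Step 1: w='' (idx 0), next='c' -> output (0, 'c'), add 'c' as idx 1
Step 2: w='c' (idx 1), next='a' -> output (1, 'a'), add 'ca' as idx 2
Step 3: w='' (idx 0), next='a' -> output (0, 'a'), add 'a' as idx 3
Step 4: w='a' (idx 3), next='a' -> output (3, 'a'), add 'aa' as idx 4
Step 5: w='a' (idx 3), next='c' -> output (3, 'c'), add 'ac' as idx 5
Step 6: w='ac' (idx 5), next='a' -> output (5, 'a'), add 'aca' as idx 6
Step 7: w='ac' (idx 5), end of input -> output (5, '')


Encoded: [(0, 'c'), (1, 'a'), (0, 'a'), (3, 'a'), (3, 'c'), (5, 'a'), (5, '')]


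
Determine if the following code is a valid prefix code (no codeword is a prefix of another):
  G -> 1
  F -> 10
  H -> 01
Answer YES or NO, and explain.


Checking each pair (does one codeword prefix another?):
  G='1' vs F='10': prefix -- VIOLATION

NO -- this is NOT a valid prefix code. G (1) is a prefix of F (10).


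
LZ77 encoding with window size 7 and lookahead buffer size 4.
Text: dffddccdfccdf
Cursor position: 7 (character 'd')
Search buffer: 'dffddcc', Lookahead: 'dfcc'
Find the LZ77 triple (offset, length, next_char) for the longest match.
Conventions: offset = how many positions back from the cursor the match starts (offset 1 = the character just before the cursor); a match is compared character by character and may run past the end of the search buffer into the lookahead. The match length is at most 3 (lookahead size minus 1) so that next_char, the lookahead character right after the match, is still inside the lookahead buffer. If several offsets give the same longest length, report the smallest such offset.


Try each offset into the search buffer:
  offset=1 (pos 6, char 'c'): match length 0
  offset=2 (pos 5, char 'c'): match length 0
  offset=3 (pos 4, char 'd'): match length 1
  offset=4 (pos 3, char 'd'): match length 1
  offset=5 (pos 2, char 'f'): match length 0
  offset=6 (pos 1, char 'f'): match length 0
  offset=7 (pos 0, char 'd'): match length 2
Longest match has length 2 at offset 7.
next_char = character at position 7 + 2 = 9 -> 'c'

Best match: offset=7, length=2 (matching 'df' starting at position 0)
LZ77 triple: (7, 2, 'c')


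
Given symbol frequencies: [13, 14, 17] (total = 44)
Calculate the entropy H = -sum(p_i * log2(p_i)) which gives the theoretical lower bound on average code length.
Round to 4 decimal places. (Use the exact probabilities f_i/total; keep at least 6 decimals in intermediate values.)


Per-symbol terms -p_i * log2(p_i) with p_i = f_i/44:
  p = 13/44 = 0.295455: log2(p) = -1.758992, -p*log2(p) = 0.519702
  p = 14/44 = 0.318182: log2(p) = -1.652077, -p*log2(p) = 0.525661
  p = 17/44 = 0.386364: log2(p) = -1.371969, -p*log2(p) = 0.530079
H = 0.519702 + 0.525661 + 0.530079 = 1.575442

H = 1.5754 bits/symbol


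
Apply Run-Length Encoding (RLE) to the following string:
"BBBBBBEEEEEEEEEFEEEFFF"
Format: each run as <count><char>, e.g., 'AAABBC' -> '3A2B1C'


Scanning runs left to right:
  i=0: run of 'B' x 6 -> '6B'
  i=6: run of 'E' x 9 -> '9E'
  i=15: run of 'F' x 1 -> '1F'
  i=16: run of 'E' x 3 -> '3E'
  i=19: run of 'F' x 3 -> '3F'

RLE = 6B9E1F3E3F


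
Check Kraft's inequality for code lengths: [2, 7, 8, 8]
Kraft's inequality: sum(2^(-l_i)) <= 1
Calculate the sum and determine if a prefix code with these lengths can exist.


Sum = 2^(-2) + 2^(-7) + 2^(-8) + 2^(-8)
    = 0.25 + 0.0078125 + 0.00390625 + 0.00390625
    = 68/256 = 0.265625
Since 0.265625 <= 1, Kraft's inequality IS satisfied.
A prefix code with these lengths CAN exist.

Kraft sum = 0.265625. Satisfied.


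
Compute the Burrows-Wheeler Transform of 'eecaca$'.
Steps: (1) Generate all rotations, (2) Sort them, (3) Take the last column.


Rotations (sorted):
  0: $eecaca -> last char: a
  1: a$eecac -> last char: c
  2: aca$eec -> last char: c
  3: ca$eeca -> last char: a
  4: caca$ee -> last char: e
  5: ecaca$e -> last char: e
  6: eecaca$ -> last char: $


BWT = accaee$


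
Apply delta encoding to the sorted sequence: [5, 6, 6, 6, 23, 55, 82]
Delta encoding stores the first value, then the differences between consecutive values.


First value: 5
Deltas:
  6 - 5 = 1
  6 - 6 = 0
  6 - 6 = 0
  23 - 6 = 17
  55 - 23 = 32
  82 - 55 = 27


Delta encoded: [5, 1, 0, 0, 17, 32, 27]


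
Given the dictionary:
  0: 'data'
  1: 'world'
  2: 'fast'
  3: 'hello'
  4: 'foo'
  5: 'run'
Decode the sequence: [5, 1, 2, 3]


Look up each index in the dictionary:
  5 -> 'run'
  1 -> 'world'
  2 -> 'fast'
  3 -> 'hello'

Decoded: "run world fast hello"


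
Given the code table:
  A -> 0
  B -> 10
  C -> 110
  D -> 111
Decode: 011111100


Decoding:
0 -> A
111 -> D
111 -> D
0 -> A
0 -> A


Result: ADDAA


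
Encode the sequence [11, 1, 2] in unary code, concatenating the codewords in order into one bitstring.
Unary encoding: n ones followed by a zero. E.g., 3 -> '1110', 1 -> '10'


Encode each number as n ones followed by a terminating 0:
  11 -> 111111111110 (12 bits)
  1 -> 10 (2 bits)
  2 -> 110 (3 bits)
Total length = 12 + 2 + 3 = 17 bits.

Unary([11, 1, 2]) = 11111111111010110 (17 bits)


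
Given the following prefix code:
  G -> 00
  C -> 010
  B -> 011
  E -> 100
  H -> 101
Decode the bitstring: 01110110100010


Decoding step by step:
Bits 011 -> B
Bits 101 -> H
Bits 101 -> H
Bits 00 -> G
Bits 010 -> C


Decoded message: BHHGC


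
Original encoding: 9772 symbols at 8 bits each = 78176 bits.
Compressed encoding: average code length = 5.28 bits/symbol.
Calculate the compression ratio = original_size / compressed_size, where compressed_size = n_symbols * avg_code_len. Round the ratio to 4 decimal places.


original_size = n_symbols * orig_bits = 9772 * 8 = 78176 bits
compressed_size = n_symbols * avg_code_len = 9772 * 5.28 = 51596.16 bits
ratio = original_size / compressed_size = 78176 / 51596.16 = 1.5152

Compression ratio = 1.5152


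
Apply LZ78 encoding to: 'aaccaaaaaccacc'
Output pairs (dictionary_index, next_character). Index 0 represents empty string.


LZ78 encoding steps:
Dictionary: {0: ''}
Step 1: w='' (idx 0), next='a' -> output (0, 'a'), add 'a' as idx 1
Step 2: w='a' (idx 1), next='c' -> output (1, 'c'), add 'ac' as idx 2
Step 3: w='' (idx 0), next='c' -> output (0, 'c'), add 'c' as idx 3
Step 4: w='a' (idx 1), next='a' -> output (1, 'a'), add 'aa' as idx 4
Step 5: w='aa' (idx 4), next='a' -> output (4, 'a'), add 'aaa' as idx 5
Step 6: w='c' (idx 3), next='c' -> output (3, 'c'), add 'cc' as idx 6
Step 7: w='ac' (idx 2), next='c' -> output (2, 'c'), add 'acc' as idx 7


Encoded: [(0, 'a'), (1, 'c'), (0, 'c'), (1, 'a'), (4, 'a'), (3, 'c'), (2, 'c')]


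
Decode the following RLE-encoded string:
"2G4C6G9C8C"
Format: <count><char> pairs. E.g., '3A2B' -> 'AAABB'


Expanding each <count><char> pair:
  2G -> 'GG'
  4C -> 'CCCC'
  6G -> 'GGGGGG'
  9C -> 'CCCCCCCCC'
  8C -> 'CCCCCCCC'

Decoded = GGCCCCGGGGGGCCCCCCCCCCCCCCCCC


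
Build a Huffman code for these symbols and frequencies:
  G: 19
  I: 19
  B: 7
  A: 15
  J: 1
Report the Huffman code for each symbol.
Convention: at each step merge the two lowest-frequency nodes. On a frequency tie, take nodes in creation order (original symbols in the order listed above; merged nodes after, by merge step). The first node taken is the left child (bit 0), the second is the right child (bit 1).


Huffman tree construction:
Step 1: Merge J(1) + B(7) = 8
Step 2: Merge (J+B)(8) + A(15) = 23
Step 3: Merge G(19) + I(19) = 38
Step 4: Merge ((J+B)+A)(23) + (G+I)(38) = 61
Read each symbol's code off the tree from the root (left child = 0, right child = 1).

Codes:
  G: 10 (length 2)
  I: 11 (length 2)
  B: 001 (length 3)
  A: 01 (length 2)
  J: 000 (length 3)
Average code length: 130/61 = 2.1311 bits/symbol


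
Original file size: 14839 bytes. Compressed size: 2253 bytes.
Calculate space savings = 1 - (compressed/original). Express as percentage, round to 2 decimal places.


ratio = compressed/original = 2253/14839 = 0.15183
savings = 1 - ratio = 1 - 0.15183 = 0.84817
as a percentage: 0.84817 * 100 = 84.82%

Space savings = 1 - 2253/14839 = 84.82%


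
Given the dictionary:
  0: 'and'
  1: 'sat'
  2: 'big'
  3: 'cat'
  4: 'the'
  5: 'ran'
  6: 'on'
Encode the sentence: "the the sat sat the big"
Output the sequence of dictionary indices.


Look up each word in the dictionary:
  'the' -> 4
  'the' -> 4
  'sat' -> 1
  'sat' -> 1
  'the' -> 4
  'big' -> 2

Encoded: [4, 4, 1, 1, 4, 2]


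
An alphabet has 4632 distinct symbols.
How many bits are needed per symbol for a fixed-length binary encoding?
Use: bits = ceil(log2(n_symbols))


log2(4632) = 12.1774
Bracket: 2^12 = 4096 < 4632 <= 2^13 = 8192
So ceil(log2(4632)) = 13

bits = ceil(log2(4632)) = ceil(12.1774) = 13 bits


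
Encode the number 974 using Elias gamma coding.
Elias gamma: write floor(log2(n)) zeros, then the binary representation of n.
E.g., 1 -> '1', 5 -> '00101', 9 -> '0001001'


num_bits = floor(log2(974)) + 1 = 10
leading_zeros = num_bits - 1 = 9
binary(974) = 1111001110

Elias gamma(974) = '000000000' + '1111001110' = 0000000001111001110 (19 bits)


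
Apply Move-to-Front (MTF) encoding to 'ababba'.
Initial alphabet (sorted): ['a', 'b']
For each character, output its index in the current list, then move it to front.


MTF encoding:
'a': index 0 in ['a', 'b'] -> ['a', 'b']
'b': index 1 in ['a', 'b'] -> ['b', 'a']
'a': index 1 in ['b', 'a'] -> ['a', 'b']
'b': index 1 in ['a', 'b'] -> ['b', 'a']
'b': index 0 in ['b', 'a'] -> ['b', 'a']
'a': index 1 in ['b', 'a'] -> ['a', 'b']


Output: [0, 1, 1, 1, 0, 1]


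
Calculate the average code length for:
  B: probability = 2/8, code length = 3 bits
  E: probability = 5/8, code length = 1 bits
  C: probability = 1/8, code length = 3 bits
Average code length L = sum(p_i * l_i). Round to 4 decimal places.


Weighted contributions p_i * l_i:
  B: (2/8) * 3 = 6/8
  E: (5/8) * 1 = 5/8
  C: (1/8) * 3 = 3/8
Sum = (6 + 5 + 3)/8 = 14/8

L = 14/8 = 1.7500 bits/symbol


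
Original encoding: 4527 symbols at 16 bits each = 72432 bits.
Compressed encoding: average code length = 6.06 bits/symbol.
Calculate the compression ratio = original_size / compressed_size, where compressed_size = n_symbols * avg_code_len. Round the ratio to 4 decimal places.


original_size = n_symbols * orig_bits = 4527 * 16 = 72432 bits
compressed_size = n_symbols * avg_code_len = 4527 * 6.06 = 27433.62 bits
ratio = original_size / compressed_size = 72432 / 27433.62 = 2.6403

Compression ratio = 2.6403


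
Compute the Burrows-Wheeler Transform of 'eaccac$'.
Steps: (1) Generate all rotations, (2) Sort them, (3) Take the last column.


Rotations (sorted):
  0: $eaccac -> last char: c
  1: ac$eacc -> last char: c
  2: accac$e -> last char: e
  3: c$eacca -> last char: a
  4: cac$eac -> last char: c
  5: ccac$ea -> last char: a
  6: eaccac$ -> last char: $


BWT = cceaca$


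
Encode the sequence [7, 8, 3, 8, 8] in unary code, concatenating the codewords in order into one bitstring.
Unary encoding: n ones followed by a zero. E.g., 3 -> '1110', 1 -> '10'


Encode each number as n ones followed by a terminating 0:
  7 -> 11111110 (8 bits)
  8 -> 111111110 (9 bits)
  3 -> 1110 (4 bits)
  8 -> 111111110 (9 bits)
  8 -> 111111110 (9 bits)
Total length = 8 + 9 + 4 + 9 + 9 = 39 bits.

Unary([7, 8, 3, 8, 8]) = 111111101111111101110111111110111111110 (39 bits)


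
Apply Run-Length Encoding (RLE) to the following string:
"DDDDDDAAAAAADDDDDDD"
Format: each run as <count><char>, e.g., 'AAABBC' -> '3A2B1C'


Scanning runs left to right:
  i=0: run of 'D' x 6 -> '6D'
  i=6: run of 'A' x 6 -> '6A'
  i=12: run of 'D' x 7 -> '7D'

RLE = 6D6A7D
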